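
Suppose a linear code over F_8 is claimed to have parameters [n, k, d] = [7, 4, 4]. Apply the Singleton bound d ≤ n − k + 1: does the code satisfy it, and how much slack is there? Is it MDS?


Singleton RHS = n − k + 1 = 4, slack = 0, bound satisfied, MDS.

Singleton bound: d ≤ n − k + 1.
Here n = 7, k = 4, so n − k + 1 = 4.
Given d = 4, check d ≤ 4: YES.
Slack = (n − k + 1) − d = 0.
The code is MDS (slack = 0).
Description: the claimed parameters are [7, 4, 4]_8; such a code would be MDS (meets Singleton bound).


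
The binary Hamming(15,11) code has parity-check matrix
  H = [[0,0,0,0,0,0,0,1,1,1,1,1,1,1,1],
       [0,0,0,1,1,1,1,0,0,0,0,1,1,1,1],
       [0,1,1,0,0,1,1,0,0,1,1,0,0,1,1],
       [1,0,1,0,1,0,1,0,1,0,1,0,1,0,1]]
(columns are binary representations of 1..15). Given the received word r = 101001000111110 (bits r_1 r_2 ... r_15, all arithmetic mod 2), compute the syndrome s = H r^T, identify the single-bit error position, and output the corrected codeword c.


s = (1, 0, 1, 0)^T, error position = 10, corrected codeword c = 101001000011110

Compute s = H r^T mod 2 one row at a time:
  s_1 = 0 + 0 + 1 + 1 + 1 + 1 + 1 + 0 = 5 ≡ 1 (mod 2).
  s_2 = 0 + 0 + 1 + 0 + 1 + 1 + 1 + 0 = 4 ≡ 0 (mod 2).
  s_3 = 0 + 1 + 1 + 0 + 1 + 1 + 1 + 0 = 5 ≡ 1 (mod 2).
  s_4 = 1 + 1 + 0 + 0 + 0 + 1 + 1 + 0 = 4 ≡ 0 (mod 2).
s = (1, 0, 1, 0)^T — this equals column 10 of H (binary 1010), so error is at position 10.
Correct: flip bit 10 of r = 101001000111110 to get c = 101001000011110.


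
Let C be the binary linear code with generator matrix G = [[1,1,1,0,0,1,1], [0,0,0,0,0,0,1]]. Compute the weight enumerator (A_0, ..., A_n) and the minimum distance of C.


Weight distribution: A_0 = 1, A_1 = 1, A_4 = 1, A_5 = 1. Minimum distance d = 1.

Enumerate all 2^2 = 4 messages m ∈ F_2^2.
For each, compute codeword c = mG in F_2^7, then tally its weight.
  m = 00 → c = 0000000, weight = 0.
  m = 10 → c = 1110011, weight = 5.
  m = 01 → c = 0000001, weight = 1.
  m = 11 → c = 1110010, weight = 4.
Tally weights:
  weight 0: 1 codewords.
  weight 1: 1 codewords.
  weight 4: 1 codewords.
  weight 5: 1 codewords.
Minimum distance d = smallest w > 0 with A_w > 0 = 1.
Sanity: Σ A_w = 4 = 2^2 = 4 ✓.


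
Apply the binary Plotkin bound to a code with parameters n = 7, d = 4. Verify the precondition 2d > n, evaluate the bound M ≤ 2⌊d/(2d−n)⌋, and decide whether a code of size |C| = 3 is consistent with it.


Plotkin bound M ≤ 8; given |C| = 3 ≤ bound (satisfied).

Check applicability: 2d = 8, n = 7.
2d − n = 1 > 0, so Plotkin applies.
Compute d/(2d−n) = 4/1 ≈ 4.0000.
⌊d/(2d−n)⌋ = 4.
Plotkin bound: M ≤ 2·4 = 8.
Given |C| = 3, check: satisfied.
This |C| is below the Plotkin bound.


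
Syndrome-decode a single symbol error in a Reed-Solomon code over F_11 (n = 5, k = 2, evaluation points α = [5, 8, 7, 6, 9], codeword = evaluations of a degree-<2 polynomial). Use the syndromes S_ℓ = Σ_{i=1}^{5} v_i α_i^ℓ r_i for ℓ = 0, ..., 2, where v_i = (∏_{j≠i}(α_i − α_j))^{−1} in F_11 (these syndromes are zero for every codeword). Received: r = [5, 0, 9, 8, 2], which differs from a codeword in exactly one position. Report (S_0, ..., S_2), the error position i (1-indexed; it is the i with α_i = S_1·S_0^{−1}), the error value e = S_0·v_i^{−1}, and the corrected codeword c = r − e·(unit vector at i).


S = (9, 10, 5), error at position 4, error magnitude e = 1, c = [5, 0, 9, 7, 2].

Step 1: column multipliers v_i = (∏_{j≠i}(α_i − α_j))^{−1} mod 11.
  i = 1 (α = 5): (5−8)(5−7)(5−6)(5−9) = (−3)·(−2)·(−1)·(−4) = 24 ≡ 2, so v_1 = 2^{−1} = 6 (mod 11).
  i = 2 (α = 8): (8−5)(8−7)(8−6)(8−9) = 3·1·2·(−1) = −6 ≡ 5, so v_2 = 5^{−1} = 9 (mod 11).
  i = 3 (α = 7): (7−5)(7−8)(7−6)(7−9) = 2·(−1)·1·(−2) = 4 ≡ 4, so v_3 = 4^{−1} = 3 (mod 11).
  i = 4 (α = 6): (6−5)(6−8)(6−7)(6−9) = 1·(−2)·(−1)·(−3) = −6 ≡ 5, so v_4 = 5^{−1} = 9 (mod 11).
  i = 5 (α = 9): (9−5)(9−8)(9−7)(9−6) = 4·1·2·3 = 24 ≡ 2, so v_5 = 2^{−1} = 6 (mod 11).
  v = [6, 9, 3, 9, 6].
Step 2: syndromes of r = [5, 0, 9, 8, 2] (all sums mod 11).
  S_0 = Σ v_i r_i = 6·5 + 9·0 + 3·9 + 9·8 + 6·2 = 141 ≡ 9.
  S_1 = Σ v_i α_i r_i = 6·5·5 + 9·8·0 + 3·7·9 + 9·6·8 + 6·9·2 = 879 ≡ 10.
  α_i^2 mod 11 = [3, 9, 5, 3, 4].
  S_2 = Σ v_i α_i^2 r_i = 6·3·5 + 9·9·0 + 3·5·9 + 9·3·8 + 6·4·2 = 489 ≡ 5.
  S = (9, 10, 5) ≠ 0, so r is not a codeword (an error is present).
Step 3: locate the error. For a single error e at position i, S_ℓ = v_i·e·α_i^ℓ, so α_err = S_1/S_0.
  S_0^{−1} = 9^{−1} = 5 (mod 11), so α_err = 10·5 = 50 ≡ 6 = α_4. Error position i = 4.
  Consistency check: S_2/S_1 = 5·10 = 50 ≡ 6 = α_err ✓ (single-error assumption holds).
Step 4: error magnitude e = S_0/v_4 = S_0·∏_{j≠4}(α_4 − α_j) = 9·5 = 45 ≡ 1 (mod 11).
Step 5: correct position 4: c_4 = r_4 − e = 8 − 1 ≡ 7 (mod 11). Hence c = [5, 0, 9, 7, 2].
  Check: interpolating c through the α_i gives m(x) = 6 + 2·x (degree < 2) with m(α_i) = c_i for every i, so c is indeed a codeword.


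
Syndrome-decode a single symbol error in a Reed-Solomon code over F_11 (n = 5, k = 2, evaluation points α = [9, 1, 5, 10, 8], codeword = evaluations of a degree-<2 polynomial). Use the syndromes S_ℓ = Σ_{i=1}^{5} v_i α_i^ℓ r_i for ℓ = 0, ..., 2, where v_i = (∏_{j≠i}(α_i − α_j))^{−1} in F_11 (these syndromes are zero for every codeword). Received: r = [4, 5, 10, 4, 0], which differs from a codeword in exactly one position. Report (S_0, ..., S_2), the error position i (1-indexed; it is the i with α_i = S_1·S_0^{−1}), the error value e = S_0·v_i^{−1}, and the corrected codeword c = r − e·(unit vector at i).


S = (9, 2, 9), error at position 4, error magnitude e = 7, c = [4, 5, 10, 8, 0].

Step 1: column multipliers v_i = (∏_{j≠i}(α_i − α_j))^{−1} mod 11.
  i = 1 (α = 9): (9−1)(9−5)(9−10)(9−8) = 8·4·(−1)·1 = −32 ≡ 1, so v_1 = 1^{−1} = 1 (mod 11).
  i = 2 (α = 1): (1−9)(1−5)(1−10)(1−8) = (−8)·(−4)·(−9)·(−7) = 2016 ≡ 3, so v_2 = 3^{−1} = 4 (mod 11).
  i = 3 (α = 5): (5−9)(5−1)(5−10)(5−8) = (−4)·4·(−5)·(−3) = −240 ≡ 2, so v_3 = 2^{−1} = 6 (mod 11).
  i = 4 (α = 10): (10−9)(10−1)(10−5)(10−8) = 1·9·5·2 = 90 ≡ 2, so v_4 = 2^{−1} = 6 (mod 11).
  i = 5 (α = 8): (8−9)(8−1)(8−5)(8−10) = (−1)·7·3·(−2) = 42 ≡ 9, so v_5 = 9^{−1} = 5 (mod 11).
  v = [1, 4, 6, 6, 5].
Step 2: syndromes of r = [4, 5, 10, 4, 0] (all sums mod 11).
  S_0 = Σ v_i r_i = 1·4 + 4·5 + 6·10 + 6·4 + 5·0 = 108 ≡ 9.
  S_1 = Σ v_i α_i r_i = 1·9·4 + 4·1·5 + 6·5·10 + 6·10·4 + 5·8·0 = 596 ≡ 2.
  α_i^2 mod 11 = [4, 1, 3, 1, 9].
  S_2 = Σ v_i α_i^2 r_i = 1·4·4 + 4·1·5 + 6·3·10 + 6·1·4 + 5·9·0 = 240 ≡ 9.
  S = (9, 2, 9) ≠ 0, so r is not a codeword (an error is present).
Step 3: locate the error. For a single error e at position i, S_ℓ = v_i·e·α_i^ℓ, so α_err = S_1/S_0.
  S_0^{−1} = 9^{−1} = 5 (mod 11), so α_err = 2·5 = 10 ≡ 10 = α_4. Error position i = 4.
  Consistency check: S_2/S_1 = 9·6 = 54 ≡ 10 = α_err ✓ (single-error assumption holds).
Step 4: error magnitude e = S_0/v_4 = S_0·∏_{j≠4}(α_4 − α_j) = 9·2 = 18 ≡ 7 (mod 11).
Step 5: correct position 4: c_4 = r_4 − e = 4 − 7 ≡ 8 (mod 11). Hence c = [4, 5, 10, 8, 0].
  Check: interpolating c through the α_i gives m(x) = 1 + 4·x (degree < 2) with m(α_i) = c_i for every i, so c is indeed a codeword.


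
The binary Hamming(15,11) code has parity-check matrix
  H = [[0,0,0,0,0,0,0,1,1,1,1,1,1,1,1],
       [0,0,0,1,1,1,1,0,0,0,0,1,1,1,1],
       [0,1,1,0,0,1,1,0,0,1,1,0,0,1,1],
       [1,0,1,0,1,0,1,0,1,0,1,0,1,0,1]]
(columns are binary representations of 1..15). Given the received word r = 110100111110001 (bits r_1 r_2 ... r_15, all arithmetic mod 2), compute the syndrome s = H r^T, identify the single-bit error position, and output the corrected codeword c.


s = (1, 1, 1, 1)^T, error position = 15, corrected codeword c = 110100111110000

Compute s = H r^T mod 2 one row at a time:
  s_1 = 1 + 1 + 1 + 1 + 0 + 0 + 0 + 1 = 5 ≡ 1 (mod 2).
  s_2 = 1 + 0 + 0 + 1 + 0 + 0 + 0 + 1 = 3 ≡ 1 (mod 2).
  s_3 = 1 + 0 + 0 + 1 + 1 + 1 + 0 + 1 = 5 ≡ 1 (mod 2).
  s_4 = 1 + 0 + 0 + 1 + 1 + 1 + 0 + 1 = 5 ≡ 1 (mod 2).
s = (1, 1, 1, 1)^T — this equals column 15 of H (binary 1111), so error is at position 15.
Correct: flip bit 15 of r = 110100111110001 to get c = 110100111110000.


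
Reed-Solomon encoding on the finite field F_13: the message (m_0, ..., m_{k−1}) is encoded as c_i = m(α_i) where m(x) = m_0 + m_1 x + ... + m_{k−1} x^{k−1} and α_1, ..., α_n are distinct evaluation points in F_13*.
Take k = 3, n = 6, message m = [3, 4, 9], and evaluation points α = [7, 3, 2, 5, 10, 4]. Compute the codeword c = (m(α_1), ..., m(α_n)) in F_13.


c = [4, 5, 8, 1, 7, 7]

Message polynomial: m(x) = 3 + 4·x + 9·x^2 (mod 13).
For each evaluation point α_i, compute m(α_i) mod 13:
  α_1 = 7: Horner steps 9 → 2 → 4, so m(7) = 4.
  α_2 = 3: Horner steps 9 → 5 → 5, so m(3) = 5.
  α_3 = 2: Horner steps 9 → 9 → 8, so m(2) = 8.
  α_4 = 5: Horner steps 9 → 10 → 1, so m(5) = 1.
  α_5 = 10: Horner steps 9 → 3 → 7, so m(10) = 7.
  α_6 = 4: Horner steps 9 → 1 → 7, so m(4) = 7.
Codeword c = [4, 5, 8, 1, 7, 7] ∈ F_13^6.


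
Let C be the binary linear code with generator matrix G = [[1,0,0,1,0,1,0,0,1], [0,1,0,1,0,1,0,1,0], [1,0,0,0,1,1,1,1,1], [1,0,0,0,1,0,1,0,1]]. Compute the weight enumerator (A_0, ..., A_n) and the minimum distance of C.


Weight distribution: A_0 = 1, A_2 = 2, A_4 = 10, A_6 = 2, A_8 = 1. Minimum distance d = 2.

Enumerate all 2^4 = 16 messages m ∈ F_2^4.
For each, compute codeword c = mG in F_2^9, then tally its weight.
  m = 0000 → c = 000000000, weight = 0.
  m = 1000 → c = 100101001, weight = 4.
  m = 0100 → c = 010101010, weight = 4.
  m = 1100 → c = 110000011, weight = 4.
  m = 0010 → c = 100011111, weight = 6.
  m = 1010 → c = 000110110, weight = 4.
  m = 0110 → c = 110110101, weight = 6.
  m = 1110 → c = 010011100, weight = 4.
  m = 0001 → c = 100010101, weight = 4.
  m = 1001 → c = 000111100, weight = 4.
  m = 0101 → c = 110111111, weight = 8.
  m = 1101 → c = 010010110, weight = 4.
  m = 0011 → c = 000001010, weight = 2.
  m = 1011 → c = 100100011, weight = 4.
  m = 0111 → c = 010100000, weight = 2.
  m = 1111 → c = 110001001, weight = 4.
Tally weights:
  weight 0: 1 codewords.
  weight 2: 2 codewords.
  weight 4: 10 codewords.
  weight 6: 2 codewords.
  weight 8: 1 codewords.
Minimum distance d = smallest w > 0 with A_w > 0 = 2.
Sanity: Σ A_w = 16 = 2^4 = 16 ✓.


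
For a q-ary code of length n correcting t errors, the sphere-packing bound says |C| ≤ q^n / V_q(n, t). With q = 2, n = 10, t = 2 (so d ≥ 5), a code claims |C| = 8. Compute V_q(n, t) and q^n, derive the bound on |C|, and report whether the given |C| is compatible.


V_q(n, t) = 56, q^n = 1024, Hamming bound = 18, |C| = 8 ≤ bound (satisfied).

Step 1: Compute V_q(n, t) = Σ_{j=0}^2 C(n, j) (q−1)^j.
  j = 0: C(10,0)·(1)^0 = 1·1 = 1.
  j = 1: C(10,1)·(1)^1 = 10·1 = 10.
  j = 2: C(10,2)·(1)^2 = 45·1 = 45.
  V_q(n, t) = 1 + 10 + 45 = 56.
Step 2: q^n = 2^10 = 1024.
Step 3: Hamming bound ⌊q^n / V_q(n,t)⌋ = ⌊1024/56⌋ = 18.
Step 4: Compare |C| = 8 to 18: satisfied.
The claimed |C| lies below the Hamming bound.


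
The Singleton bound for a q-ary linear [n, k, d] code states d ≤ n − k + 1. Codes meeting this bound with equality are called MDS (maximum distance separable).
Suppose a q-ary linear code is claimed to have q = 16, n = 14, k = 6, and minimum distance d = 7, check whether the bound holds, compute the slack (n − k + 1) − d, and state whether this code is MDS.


Singleton RHS = n − k + 1 = 9, slack = 2, bound satisfied, not MDS.

Singleton bound: d ≤ n − k + 1.
Here n = 14, k = 6, so n − k + 1 = 9.
Given d = 7, check d ≤ 9: YES.
Slack = (n − k + 1) − d = 2.
The code is NOT MDS (slack = 2 > 0).
Description: the claimed parameters are [14, 6, 7]_16; such a code would be non-MDS.


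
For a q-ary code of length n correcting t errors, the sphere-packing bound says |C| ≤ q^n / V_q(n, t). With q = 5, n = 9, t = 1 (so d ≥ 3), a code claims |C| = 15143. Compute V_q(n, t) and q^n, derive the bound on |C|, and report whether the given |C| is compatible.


V_q(n, t) = 37, q^n = 1953125, Hamming bound = 52787, |C| = 15143 ≤ bound (satisfied).

Step 1: Compute V_q(n, t) = Σ_{j=0}^1 C(n, j) (q−1)^j.
  j = 0: C(9,0)·(4)^0 = 1·1 = 1.
  j = 1: C(9,1)·(4)^1 = 9·4 = 36.
  V_q(n, t) = 1 + 36 = 37.
Step 2: q^n = 5^9 = 1953125.
Step 3: Hamming bound ⌊q^n / V_q(n,t)⌋ = ⌊1953125/37⌋ = 52787.
Step 4: Compare |C| = 15143 to 52787: satisfied.
The claimed |C| lies below the Hamming bound.


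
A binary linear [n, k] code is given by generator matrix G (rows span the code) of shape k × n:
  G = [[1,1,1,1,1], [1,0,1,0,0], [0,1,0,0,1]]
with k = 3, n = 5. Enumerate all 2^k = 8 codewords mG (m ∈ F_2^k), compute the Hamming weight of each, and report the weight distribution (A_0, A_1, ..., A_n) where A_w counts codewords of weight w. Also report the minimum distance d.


Weight distribution: A_0 = 1, A_1 = 1, A_2 = 2, A_3 = 2, A_4 = 1, A_5 = 1. Minimum distance d = 1.

Enumerate all 2^3 = 8 messages m ∈ F_2^3.
For each, compute codeword c = mG in F_2^5, then tally its weight.
  m = 000 → c = 00000, weight = 0.
  m = 100 → c = 11111, weight = 5.
  m = 010 → c = 10100, weight = 2.
  m = 110 → c = 01011, weight = 3.
  m = 001 → c = 01001, weight = 2.
  m = 101 → c = 10110, weight = 3.
  m = 011 → c = 11101, weight = 4.
  m = 111 → c = 00010, weight = 1.
Tally weights:
  weight 0: 1 codewords.
  weight 1: 1 codewords.
  weight 2: 2 codewords.
  weight 3: 2 codewords.
  weight 4: 1 codewords.
  weight 5: 1 codewords.
Minimum distance d = smallest w > 0 with A_w > 0 = 1.
Sanity: Σ A_w = 8 = 2^3 = 8 ✓.


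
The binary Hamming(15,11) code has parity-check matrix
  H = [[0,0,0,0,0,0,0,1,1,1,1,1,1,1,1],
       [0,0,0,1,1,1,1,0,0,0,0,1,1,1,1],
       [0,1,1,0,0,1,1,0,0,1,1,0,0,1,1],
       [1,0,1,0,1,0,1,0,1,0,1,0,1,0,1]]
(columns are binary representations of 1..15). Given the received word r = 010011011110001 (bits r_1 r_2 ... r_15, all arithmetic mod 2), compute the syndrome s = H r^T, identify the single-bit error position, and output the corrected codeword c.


s = (1, 1, 1, 0)^T, error position = 14, corrected codeword c = 010011011110011

Compute s = H r^T mod 2 one row at a time:
  s_1 = 1 + 1 + 1 + 1 + 0 + 0 + 0 + 1 = 5 ≡ 1 (mod 2).
  s_2 = 0 + 1 + 1 + 0 + 0 + 0 + 0 + 1 = 3 ≡ 1 (mod 2).
  s_3 = 1 + 0 + 1 + 0 + 1 + 1 + 0 + 1 = 5 ≡ 1 (mod 2).
  s_4 = 0 + 0 + 1 + 0 + 1 + 1 + 0 + 1 = 4 ≡ 0 (mod 2).
s = (1, 1, 1, 0)^T — this equals column 14 of H (binary 1110), so error is at position 14.
Correct: flip bit 14 of r = 010011011110001 to get c = 010011011110011.


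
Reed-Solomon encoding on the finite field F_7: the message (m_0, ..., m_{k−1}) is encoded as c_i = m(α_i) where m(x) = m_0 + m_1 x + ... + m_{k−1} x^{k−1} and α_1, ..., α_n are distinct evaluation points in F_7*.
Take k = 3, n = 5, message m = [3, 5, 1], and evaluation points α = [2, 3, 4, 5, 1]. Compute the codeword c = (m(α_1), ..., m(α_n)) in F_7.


c = [3, 6, 4, 4, 2]

Message polynomial: m(x) = 3 + 5·x + 1·x^2 (mod 7).
For each evaluation point α_i, compute m(α_i) mod 7:
  α_1 = 2: Horner steps 1 → 0 → 3, so m(2) = 3.
  α_2 = 3: Horner steps 1 → 1 → 6, so m(3) = 6.
  α_3 = 4: Horner steps 1 → 2 → 4, so m(4) = 4.
  α_4 = 5: Horner steps 1 → 3 → 4, so m(5) = 4.
  α_5 = 1: Horner steps 1 → 6 → 2, so m(1) = 2.
Codeword c = [3, 6, 4, 4, 2] ∈ F_7^5.


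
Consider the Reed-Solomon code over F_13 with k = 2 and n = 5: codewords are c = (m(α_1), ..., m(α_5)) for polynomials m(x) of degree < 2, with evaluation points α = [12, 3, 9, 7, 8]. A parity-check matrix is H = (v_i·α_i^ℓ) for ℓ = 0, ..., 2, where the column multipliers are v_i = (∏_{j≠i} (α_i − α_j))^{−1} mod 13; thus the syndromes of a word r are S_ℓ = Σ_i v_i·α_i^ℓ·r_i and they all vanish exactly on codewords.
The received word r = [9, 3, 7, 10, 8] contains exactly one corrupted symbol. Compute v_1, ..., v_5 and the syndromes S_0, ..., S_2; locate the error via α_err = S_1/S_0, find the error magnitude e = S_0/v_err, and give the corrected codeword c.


S = (12, 5, 1), error at position 5, error magnitude e = 6, c = [9, 3, 7, 10, 2].

Step 1: column multipliers v_i = (∏_{j≠i}(α_i − α_j))^{−1} mod 13.
  i = 1 (α = 12): (12−3)(12−9)(12−7)(12−8) = 9·3·5·4 = 540 ≡ 7, so v_1 = 7^{−1} = 2 (mod 13).
  i = 2 (α = 3): (3−12)(3−9)(3−7)(3−8) = (−9)·(−6)·(−4)·(−5) = 1080 ≡ 1, so v_2 = 1^{−1} = 1 (mod 13).
  i = 3 (α = 9): (9−12)(9−3)(9−7)(9−8) = (−3)·6·2·1 = −36 ≡ 3, so v_3 = 3^{−1} = 9 (mod 13).
  i = 4 (α = 7): (7−12)(7−3)(7−9)(7−8) = (−5)·4·(−2)·(−1) = −40 ≡ 12, so v_4 = 12^{−1} = 12 (mod 13).
  i = 5 (α = 8): (8−12)(8−3)(8−9)(8−7) = (−4)·5·(−1)·1 = 20 ≡ 7, so v_5 = 7^{−1} = 2 (mod 13).
  v = [2, 1, 9, 12, 2].
Step 2: syndromes of r = [9, 3, 7, 10, 8] (all sums mod 13).
  S_0 = Σ v_i r_i = 2·9 + 1·3 + 9·7 + 12·10 + 2·8 = 220 ≡ 12.
  S_1 = Σ v_i α_i r_i = 2·12·9 + 1·3·3 + 9·9·7 + 12·7·10 + 2·8·8 = 1760 ≡ 5.
  α_i^2 mod 13 = [1, 9, 3, 10, 12].
  S_2 = Σ v_i α_i^2 r_i = 2·1·9 + 1·9·3 + 9·3·7 + 12·10·10 + 2·12·8 = 1626 ≡ 1.
  S = (12, 5, 1) ≠ 0, so r is not a codeword (an error is present).
Step 3: locate the error. For a single error e at position i, S_ℓ = v_i·e·α_i^ℓ, so α_err = S_1/S_0.
  S_0^{−1} = 12^{−1} = 12 (mod 13), so α_err = 5·12 = 60 ≡ 8 = α_5. Error position i = 5.
  Consistency check: S_2/S_1 = 1·8 = 8 ≡ 8 = α_err ✓ (single-error assumption holds).
Step 4: error magnitude e = S_0/v_5 = S_0·∏_{j≠5}(α_5 − α_j) = 12·7 = 84 ≡ 6 (mod 13).
Step 5: correct position 5: c_5 = r_5 − e = 8 − 6 ≡ 2 (mod 13). Hence c = [9, 3, 7, 10, 2].
  Check: interpolating c through the α_i gives m(x) = 1 + 5·x (degree < 2) with m(α_i) = c_i for every i, so c is indeed a codeword.


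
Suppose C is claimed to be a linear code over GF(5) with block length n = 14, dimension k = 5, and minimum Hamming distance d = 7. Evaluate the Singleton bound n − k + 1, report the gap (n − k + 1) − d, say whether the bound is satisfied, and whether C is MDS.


Singleton RHS = n − k + 1 = 10, slack = 3, bound satisfied, not MDS.

Singleton bound: d ≤ n − k + 1.
Here n = 14, k = 5, so n − k + 1 = 10.
Given d = 7, check d ≤ 10: YES.
Slack = (n − k + 1) − d = 3.
The code is NOT MDS (slack = 3 > 0).
Description: the claimed parameters are [14, 5, 7]_5; such a code would be non-MDS.


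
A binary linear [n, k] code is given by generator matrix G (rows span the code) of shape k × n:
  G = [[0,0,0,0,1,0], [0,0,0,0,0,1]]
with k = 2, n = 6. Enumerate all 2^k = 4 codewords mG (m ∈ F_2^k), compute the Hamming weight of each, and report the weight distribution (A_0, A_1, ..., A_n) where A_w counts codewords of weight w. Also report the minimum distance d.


Weight distribution: A_0 = 1, A_1 = 2, A_2 = 1. Minimum distance d = 1.

Enumerate all 2^2 = 4 messages m ∈ F_2^2.
For each, compute codeword c = mG in F_2^6, then tally its weight.
  m = 00 → c = 000000, weight = 0.
  m = 10 → c = 000010, weight = 1.
  m = 01 → c = 000001, weight = 1.
  m = 11 → c = 000011, weight = 2.
Tally weights:
  weight 0: 1 codewords.
  weight 1: 2 codewords.
  weight 2: 1 codewords.
Minimum distance d = smallest w > 0 with A_w > 0 = 1.
Sanity: Σ A_w = 4 = 2^2 = 4 ✓.


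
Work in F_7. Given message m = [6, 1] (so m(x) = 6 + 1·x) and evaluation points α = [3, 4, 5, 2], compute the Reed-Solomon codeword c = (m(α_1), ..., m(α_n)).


c = [2, 3, 4, 1]

Message polynomial: m(x) = 6 + 1·x (mod 7).
For each evaluation point α_i, compute m(α_i) mod 7:
  α_1 = 3: Horner steps 1 → 2, so m(3) = 2.
  α_2 = 4: Horner steps 1 → 3, so m(4) = 3.
  α_3 = 5: Horner steps 1 → 4, so m(5) = 4.
  α_4 = 2: Horner steps 1 → 1, so m(2) = 1.
Codeword c = [2, 3, 4, 1] ∈ F_7^4.


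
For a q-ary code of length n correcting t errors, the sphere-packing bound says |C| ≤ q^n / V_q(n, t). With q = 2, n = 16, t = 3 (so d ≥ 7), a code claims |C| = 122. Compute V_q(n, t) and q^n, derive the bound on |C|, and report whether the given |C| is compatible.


V_q(n, t) = 697, q^n = 65536, Hamming bound = 94, |C| = 122 > bound (violated).

Step 1: Compute V_q(n, t) = Σ_{j=0}^3 C(n, j) (q−1)^j.
  j = 0: C(16,0)·(1)^0 = 1·1 = 1.
  j = 1: C(16,1)·(1)^1 = 16·1 = 16.
  j = 2: C(16,2)·(1)^2 = 120·1 = 120.
  j = 3: C(16,3)·(1)^3 = 560·1 = 560.
  V_q(n, t) = 1 + 16 + 120 + 560 = 697.
Step 2: q^n = 2^16 = 65536.
Step 3: Hamming bound ⌊q^n / V_q(n,t)⌋ = ⌊65536/697⌋ = 94.
Step 4: Compare |C| = 122 to 94: violated.
The claimed |C| lies above the Hamming bound, so no 2-ary code of length 16 with d ≥ 7 can have 122 codewords.


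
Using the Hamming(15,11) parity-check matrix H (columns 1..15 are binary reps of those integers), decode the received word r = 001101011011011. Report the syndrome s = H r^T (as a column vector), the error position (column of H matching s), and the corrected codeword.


s = (0, 1, 1, 0)^T, error position = 6, corrected codeword c = 001100011011011

Compute s = H r^T mod 2 one row at a time:
  s_1 = 1 + 1 + 0 + 1 + 1 + 0 + 1 + 1 = 6 ≡ 0 (mod 2).
  s_2 = 1 + 0 + 1 + 0 + 1 + 0 + 1 + 1 = 5 ≡ 1 (mod 2).
  s_3 = 0 + 1 + 1 + 0 + 0 + 1 + 1 + 1 = 5 ≡ 1 (mod 2).
  s_4 = 0 + 1 + 0 + 0 + 1 + 1 + 0 + 1 = 4 ≡ 0 (mod 2).
s = (0, 1, 1, 0)^T — this equals column 6 of H (binary 0110), so error is at position 6.
Correct: flip bit 6 of r = 001101011011011 to get c = 001100011011011.


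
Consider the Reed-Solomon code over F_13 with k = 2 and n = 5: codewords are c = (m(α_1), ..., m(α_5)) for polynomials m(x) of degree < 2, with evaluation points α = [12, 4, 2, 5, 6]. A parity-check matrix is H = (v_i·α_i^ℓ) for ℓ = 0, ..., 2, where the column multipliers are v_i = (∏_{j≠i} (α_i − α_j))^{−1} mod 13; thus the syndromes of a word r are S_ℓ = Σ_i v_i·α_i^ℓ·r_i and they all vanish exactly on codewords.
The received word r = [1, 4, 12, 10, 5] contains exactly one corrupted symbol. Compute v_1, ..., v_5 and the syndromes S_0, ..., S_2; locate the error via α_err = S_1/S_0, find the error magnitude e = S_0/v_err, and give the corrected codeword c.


S = (4, 3, 12), error at position 2, error magnitude e = 2, c = [1, 2, 12, 10, 5].

Step 1: column multipliers v_i = (∏_{j≠i}(α_i − α_j))^{−1} mod 13.
  i = 1 (α = 12): (12−4)(12−2)(12−5)(12−6) = 8·10·7·6 = 3360 ≡ 6, so v_1 = 6^{−1} = 11 (mod 13).
  i = 2 (α = 4): (4−12)(4−2)(4−5)(4−6) = (−8)·2·(−1)·(−2) = −32 ≡ 7, so v_2 = 7^{−1} = 2 (mod 13).
  i = 3 (α = 2): (2−12)(2−4)(2−5)(2−6) = (−10)·(−2)·(−3)·(−4) = 240 ≡ 6, so v_3 = 6^{−1} = 11 (mod 13).
  i = 4 (α = 5): (5−12)(5−4)(5−2)(5−6) = (−7)·1·3·(−1) = 21 ≡ 8, so v_4 = 8^{−1} = 5 (mod 13).
  i = 5 (α = 6): (6−12)(6−4)(6−2)(6−5) = (−6)·2·4·1 = −48 ≡ 4, so v_5 = 4^{−1} = 10 (mod 13).
  v = [11, 2, 11, 5, 10].
Step 2: syndromes of r = [1, 4, 12, 10, 5] (all sums mod 13).
  S_0 = Σ v_i r_i = 11·1 + 2·4 + 11·12 + 5·10 + 10·5 = 251 ≡ 4.
  S_1 = Σ v_i α_i r_i = 11·12·1 + 2·4·4 + 11·2·12 + 5·5·10 + 10·6·5 = 978 ≡ 3.
  α_i^2 mod 13 = [1, 3, 4, 12, 10].
  S_2 = Σ v_i α_i^2 r_i = 11·1·1 + 2·3·4 + 11·4·12 + 5·12·10 + 10·10·5 = 1663 ≡ 12.
  S = (4, 3, 12) ≠ 0, so r is not a codeword (an error is present).
Step 3: locate the error. For a single error e at position i, S_ℓ = v_i·e·α_i^ℓ, so α_err = S_1/S_0.
  S_0^{−1} = 4^{−1} = 10 (mod 13), so α_err = 3·10 = 30 ≡ 4 = α_2. Error position i = 2.
  Consistency check: S_2/S_1 = 12·9 = 108 ≡ 4 = α_err ✓ (single-error assumption holds).
Step 4: error magnitude e = S_0/v_2 = S_0·∏_{j≠2}(α_2 − α_j) = 4·7 = 28 ≡ 2 (mod 13).
Step 5: correct position 2: c_2 = r_2 − e = 4 − 2 ≡ 2 (mod 13). Hence c = [1, 2, 12, 10, 5].
  Check: interpolating c through the α_i gives m(x) = 9 + 8·x (degree < 2) with m(α_i) = c_i for every i, so c is indeed a codeword.


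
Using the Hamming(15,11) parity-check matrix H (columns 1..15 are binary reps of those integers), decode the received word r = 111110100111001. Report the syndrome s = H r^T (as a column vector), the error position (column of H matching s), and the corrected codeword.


s = (0, 1, 0, 0)^T, error position = 4, corrected codeword c = 111010100111001

Compute s = H r^T mod 2 one row at a time:
  s_1 = 0 + 0 + 1 + 1 + 1 + 0 + 0 + 1 = 4 ≡ 0 (mod 2).
  s_2 = 1 + 1 + 0 + 1 + 1 + 0 + 0 + 1 = 5 ≡ 1 (mod 2).
  s_3 = 1 + 1 + 0 + 1 + 1 + 1 + 0 + 1 = 6 ≡ 0 (mod 2).
  s_4 = 1 + 1 + 1 + 1 + 0 + 1 + 0 + 1 = 6 ≡ 0 (mod 2).
s = (0, 1, 0, 0)^T — this equals column 4 of H (binary 0100), so error is at position 4.
Correct: flip bit 4 of r = 111110100111001 to get c = 111010100111001.


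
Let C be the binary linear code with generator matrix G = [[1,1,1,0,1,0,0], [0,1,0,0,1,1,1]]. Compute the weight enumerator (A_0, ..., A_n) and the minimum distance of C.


Weight distribution: A_0 = 1, A_4 = 3. Minimum distance d = 4.

Enumerate all 2^2 = 4 messages m ∈ F_2^2.
For each, compute codeword c = mG in F_2^7, then tally its weight.
  m = 00 → c = 0000000, weight = 0.
  m = 10 → c = 1110100, weight = 4.
  m = 01 → c = 0100111, weight = 4.
  m = 11 → c = 1010011, weight = 4.
Tally weights:
  weight 0: 1 codewords.
  weight 4: 3 codewords.
Minimum distance d = smallest w > 0 with A_w > 0 = 4.
Sanity: Σ A_w = 4 = 2^2 = 4 ✓.


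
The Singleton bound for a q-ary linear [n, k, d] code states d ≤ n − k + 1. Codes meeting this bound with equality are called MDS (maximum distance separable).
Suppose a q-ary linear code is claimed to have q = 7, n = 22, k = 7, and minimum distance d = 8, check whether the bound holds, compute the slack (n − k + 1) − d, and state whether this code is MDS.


Singleton RHS = n − k + 1 = 16, slack = 8, bound satisfied, not MDS.

Singleton bound: d ≤ n − k + 1.
Here n = 22, k = 7, so n − k + 1 = 16.
Given d = 8, check d ≤ 16: YES.
Slack = (n − k + 1) − d = 8.
The code is NOT MDS (slack = 8 > 0).
Description: the claimed parameters are [22, 7, 8]_7; such a code would be non-MDS.


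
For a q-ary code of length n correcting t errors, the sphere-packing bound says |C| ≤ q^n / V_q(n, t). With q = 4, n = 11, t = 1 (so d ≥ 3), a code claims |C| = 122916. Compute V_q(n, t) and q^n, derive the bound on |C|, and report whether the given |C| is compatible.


V_q(n, t) = 34, q^n = 4194304, Hamming bound = 123361, |C| = 122916 ≤ bound (satisfied).

Step 1: Compute V_q(n, t) = Σ_{j=0}^1 C(n, j) (q−1)^j.
  j = 0: C(11,0)·(3)^0 = 1·1 = 1.
  j = 1: C(11,1)·(3)^1 = 11·3 = 33.
  V_q(n, t) = 1 + 33 = 34.
Step 2: q^n = 4^11 = 4194304.
Step 3: Hamming bound ⌊q^n / V_q(n,t)⌋ = ⌊4194304/34⌋ = 123361.
Step 4: Compare |C| = 122916 to 123361: satisfied.
The claimed |C| lies below the Hamming bound.


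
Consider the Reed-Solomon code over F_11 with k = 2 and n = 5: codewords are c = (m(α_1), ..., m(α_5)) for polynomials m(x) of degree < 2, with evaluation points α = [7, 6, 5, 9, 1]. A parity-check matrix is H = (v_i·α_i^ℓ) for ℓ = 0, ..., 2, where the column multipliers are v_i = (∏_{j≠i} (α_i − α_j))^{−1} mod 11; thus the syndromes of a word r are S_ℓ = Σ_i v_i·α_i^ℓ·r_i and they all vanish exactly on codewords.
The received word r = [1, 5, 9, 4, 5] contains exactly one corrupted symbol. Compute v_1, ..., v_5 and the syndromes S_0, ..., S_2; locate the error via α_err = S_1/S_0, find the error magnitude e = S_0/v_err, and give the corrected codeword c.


S = (8, 8, 8), error at position 5, error magnitude e = 2, c = [1, 5, 9, 4, 3].

Step 1: column multipliers v_i = (∏_{j≠i}(α_i − α_j))^{−1} mod 11.
  i = 1 (α = 7): (7−6)(7−5)(7−9)(7−1) = 1·2·(−2)·6 = −24 ≡ 9, so v_1 = 9^{−1} = 5 (mod 11).
  i = 2 (α = 6): (6−7)(6−5)(6−9)(6−1) = (−1)·1·(−3)·5 = 15 ≡ 4, so v_2 = 4^{−1} = 3 (mod 11).
  i = 3 (α = 5): (5−7)(5−6)(5−9)(5−1) = (−2)·(−1)·(−4)·4 = −32 ≡ 1, so v_3 = 1^{−1} = 1 (mod 11).
  i = 4 (α = 9): (9−7)(9−6)(9−5)(9−1) = 2·3·4·8 = 192 ≡ 5, so v_4 = 5^{−1} = 9 (mod 11).
  i = 5 (α = 1): (1−7)(1−6)(1−5)(1−9) = (−6)·(−5)·(−4)·(−8) = 960 ≡ 3, so v_5 = 3^{−1} = 4 (mod 11).
  v = [5, 3, 1, 9, 4].
Step 2: syndromes of r = [1, 5, 9, 4, 5] (all sums mod 11).
  S_0 = Σ v_i r_i = 5·1 + 3·5 + 1·9 + 9·4 + 4·5 = 85 ≡ 8.
  S_1 = Σ v_i α_i r_i = 5·7·1 + 3·6·5 + 1·5·9 + 9·9·4 + 4·1·5 = 514 ≡ 8.
  α_i^2 mod 11 = [5, 3, 3, 4, 1].
  S_2 = Σ v_i α_i^2 r_i = 5·5·1 + 3·3·5 + 1·3·9 + 9·4·4 + 4·1·5 = 261 ≡ 8.
  S = (8, 8, 8) ≠ 0, so r is not a codeword (an error is present).
Step 3: locate the error. For a single error e at position i, S_ℓ = v_i·e·α_i^ℓ, so α_err = S_1/S_0.
  S_0^{−1} = 8^{−1} = 7 (mod 11), so α_err = 8·7 = 56 ≡ 1 = α_5. Error position i = 5.
  Consistency check: S_2/S_1 = 8·7 = 56 ≡ 1 = α_err ✓ (single-error assumption holds).
Step 4: error magnitude e = S_0/v_5 = S_0·∏_{j≠5}(α_5 − α_j) = 8·3 = 24 ≡ 2 (mod 11).
Step 5: correct position 5: c_5 = r_5 − e = 5 − 2 ≡ 3 (mod 11). Hence c = [1, 5, 9, 4, 3].
  Check: interpolating c through the α_i gives m(x) = 7 + 7·x (degree < 2) with m(α_i) = c_i for every i, so c is indeed a codeword.


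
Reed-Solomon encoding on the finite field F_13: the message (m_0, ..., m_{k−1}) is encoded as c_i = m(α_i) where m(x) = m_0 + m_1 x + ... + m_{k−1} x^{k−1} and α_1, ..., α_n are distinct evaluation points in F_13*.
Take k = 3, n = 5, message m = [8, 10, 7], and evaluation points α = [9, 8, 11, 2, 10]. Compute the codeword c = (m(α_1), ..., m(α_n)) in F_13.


c = [2, 3, 3, 4, 2]

Message polynomial: m(x) = 8 + 10·x + 7·x^2 (mod 13).
For each evaluation point α_i, compute m(α_i) mod 13:
  α_1 = 9: Horner steps 7 → 8 → 2, so m(9) = 2.
  α_2 = 8: Horner steps 7 → 1 → 3, so m(8) = 3.
  α_3 = 11: Horner steps 7 → 9 → 3, so m(11) = 3.
  α_4 = 2: Horner steps 7 → 11 → 4, so m(2) = 4.
  α_5 = 10: Horner steps 7 → 2 → 2, so m(10) = 2.
Codeword c = [2, 3, 3, 4, 2] ∈ F_13^5.


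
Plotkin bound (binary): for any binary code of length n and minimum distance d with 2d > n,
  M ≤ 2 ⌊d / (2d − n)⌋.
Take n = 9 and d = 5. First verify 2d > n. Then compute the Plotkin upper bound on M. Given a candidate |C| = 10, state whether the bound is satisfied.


Plotkin bound M ≤ 10; given |C| = 10 ≤ bound (satisfied).

Check applicability: 2d = 10, n = 9.
2d − n = 1 > 0, so Plotkin applies.
Compute d/(2d−n) = 5/1 ≈ 5.0000.
⌊d/(2d−n)⌋ = 5.
Plotkin bound: M ≤ 2·5 = 10.
Given |C| = 10, check: satisfied.
This |C| is at the Plotkin bound.


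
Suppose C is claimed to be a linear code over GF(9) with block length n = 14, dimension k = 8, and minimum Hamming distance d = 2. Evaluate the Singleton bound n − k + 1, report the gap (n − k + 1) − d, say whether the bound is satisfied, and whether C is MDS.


Singleton RHS = n − k + 1 = 7, slack = 5, bound satisfied, not MDS.

Singleton bound: d ≤ n − k + 1.
Here n = 14, k = 8, so n − k + 1 = 7.
Given d = 2, check d ≤ 7: YES.
Slack = (n − k + 1) − d = 5.
The code is NOT MDS (slack = 5 > 0).
Description: the claimed parameters are [14, 8, 2]_9; such a code would be non-MDS.


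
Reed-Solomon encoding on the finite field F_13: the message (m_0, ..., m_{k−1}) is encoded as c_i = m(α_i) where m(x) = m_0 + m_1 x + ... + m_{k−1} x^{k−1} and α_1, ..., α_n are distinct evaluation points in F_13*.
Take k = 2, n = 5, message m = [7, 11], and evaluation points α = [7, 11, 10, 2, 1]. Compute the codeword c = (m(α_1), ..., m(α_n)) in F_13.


c = [6, 11, 0, 3, 5]

Message polynomial: m(x) = 7 + 11·x (mod 13).
For each evaluation point α_i, compute m(α_i) mod 13:
  α_1 = 7: Horner steps 11 → 6, so m(7) = 6.
  α_2 = 11: Horner steps 11 → 11, so m(11) = 11.
  α_3 = 10: Horner steps 11 → 0, so m(10) = 0.
  α_4 = 2: Horner steps 11 → 3, so m(2) = 3.
  α_5 = 1: Horner steps 11 → 5, so m(1) = 5.
Codeword c = [6, 11, 0, 3, 5] ∈ F_13^5.


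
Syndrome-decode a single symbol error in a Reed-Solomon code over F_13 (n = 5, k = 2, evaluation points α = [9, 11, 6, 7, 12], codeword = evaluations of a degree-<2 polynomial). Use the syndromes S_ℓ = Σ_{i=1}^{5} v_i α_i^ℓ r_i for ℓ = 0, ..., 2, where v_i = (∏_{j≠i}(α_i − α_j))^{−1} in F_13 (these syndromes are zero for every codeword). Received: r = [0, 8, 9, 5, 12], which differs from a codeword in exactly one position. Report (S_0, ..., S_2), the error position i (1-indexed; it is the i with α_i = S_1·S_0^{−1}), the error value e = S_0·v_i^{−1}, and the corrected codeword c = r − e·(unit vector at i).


S = (5, 4, 11), error at position 3, error magnitude e = 8, c = [0, 8, 1, 5, 12].

Step 1: column multipliers v_i = (∏_{j≠i}(α_i − α_j))^{−1} mod 13.
  i = 1 (α = 9): (9−11)(9−6)(9−7)(9−12) = (−2)·3·2·(−3) = 36 ≡ 10, so v_1 = 10^{−1} = 4 (mod 13).
  i = 2 (α = 11): (11−9)(11−6)(11−7)(11−12) = 2·5·4·(−1) = −40 ≡ 12, so v_2 = 12^{−1} = 12 (mod 13).
  i = 3 (α = 6): (6−9)(6−11)(6−7)(6−12) = (−3)·(−5)·(−1)·(−6) = 90 ≡ 12, so v_3 = 12^{−1} = 12 (mod 13).
  i = 4 (α = 7): (7−9)(7−11)(7−6)(7−12) = (−2)·(−4)·1·(−5) = −40 ≡ 12, so v_4 = 12^{−1} = 12 (mod 13).
  i = 5 (α = 12): (12−9)(12−11)(12−6)(12−7) = 3·1·6·5 = 90 ≡ 12, so v_5 = 12^{−1} = 12 (mod 13).
  v = [4, 12, 12, 12, 12].
Step 2: syndromes of r = [0, 8, 9, 5, 12] (all sums mod 13).
  S_0 = Σ v_i r_i = 4·0 + 12·8 + 12·9 + 12·5 + 12·12 = 408 ≡ 5.
  S_1 = Σ v_i α_i r_i = 4·9·0 + 12·11·8 + 12·6·9 + 12·7·5 + 12·12·12 = 3852 ≡ 4.
  α_i^2 mod 13 = [3, 4, 10, 10, 1].
  S_2 = Σ v_i α_i^2 r_i = 4·3·0 + 12·4·8 + 12·10·9 + 12·10·5 + 12·1·12 = 2208 ≡ 11.
  S = (5, 4, 11) ≠ 0, so r is not a codeword (an error is present).
Step 3: locate the error. For a single error e at position i, S_ℓ = v_i·e·α_i^ℓ, so α_err = S_1/S_0.
  S_0^{−1} = 5^{−1} = 8 (mod 13), so α_err = 4·8 = 32 ≡ 6 = α_3. Error position i = 3.
  Consistency check: S_2/S_1 = 11·10 = 110 ≡ 6 = α_err ✓ (single-error assumption holds).
Step 4: error magnitude e = S_0/v_3 = S_0·∏_{j≠3}(α_3 − α_j) = 5·12 = 60 ≡ 8 (mod 13).
Step 5: correct position 3: c_3 = r_3 − e = 9 − 8 ≡ 1 (mod 13). Hence c = [0, 8, 1, 5, 12].
  Check: interpolating c through the α_i gives m(x) = 3 + 4·x (degree < 2) with m(α_i) = c_i for every i, so c is indeed a codeword.


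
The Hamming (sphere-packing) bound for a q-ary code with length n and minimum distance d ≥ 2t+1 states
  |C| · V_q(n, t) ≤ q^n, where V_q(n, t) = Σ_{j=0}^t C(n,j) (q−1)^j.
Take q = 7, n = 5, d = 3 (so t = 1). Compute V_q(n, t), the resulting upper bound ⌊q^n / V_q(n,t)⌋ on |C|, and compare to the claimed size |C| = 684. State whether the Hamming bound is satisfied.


V_q(n, t) = 31, q^n = 16807, Hamming bound = 542, |C| = 684 > bound (violated).

Step 1: Compute V_q(n, t) = Σ_{j=0}^1 C(n, j) (q−1)^j.
  j = 0: C(5,0)·(6)^0 = 1·1 = 1.
  j = 1: C(5,1)·(6)^1 = 5·6 = 30.
  V_q(n, t) = 1 + 30 = 31.
Step 2: q^n = 7^5 = 16807.
Step 3: Hamming bound ⌊q^n / V_q(n,t)⌋ = ⌊16807/31⌋ = 542.
Step 4: Compare |C| = 684 to 542: violated.
The claimed |C| lies above the Hamming bound, so no 7-ary code of length 5 with d ≥ 3 can have 684 codewords.


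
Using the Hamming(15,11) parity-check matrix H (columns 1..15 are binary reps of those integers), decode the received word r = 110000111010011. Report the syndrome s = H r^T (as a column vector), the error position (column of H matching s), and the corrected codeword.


s = (1, 1, 1, 1)^T, error position = 15, corrected codeword c = 110000111010010

Compute s = H r^T mod 2 one row at a time:
  s_1 = 1 + 1 + 0 + 1 + 0 + 0 + 1 + 1 = 5 ≡ 1 (mod 2).
  s_2 = 0 + 0 + 0 + 1 + 0 + 0 + 1 + 1 = 3 ≡ 1 (mod 2).
  s_3 = 1 + 0 + 0 + 1 + 0 + 1 + 1 + 1 = 5 ≡ 1 (mod 2).
  s_4 = 1 + 0 + 0 + 1 + 1 + 1 + 0 + 1 = 5 ≡ 1 (mod 2).
s = (1, 1, 1, 1)^T — this equals column 15 of H (binary 1111), so error is at position 15.
Correct: flip bit 15 of r = 110000111010011 to get c = 110000111010010.


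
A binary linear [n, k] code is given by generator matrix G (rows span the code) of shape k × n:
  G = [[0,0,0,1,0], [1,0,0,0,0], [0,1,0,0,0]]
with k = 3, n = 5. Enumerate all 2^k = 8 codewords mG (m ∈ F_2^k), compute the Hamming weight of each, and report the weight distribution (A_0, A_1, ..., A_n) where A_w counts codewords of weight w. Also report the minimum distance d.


Weight distribution: A_0 = 1, A_1 = 3, A_2 = 3, A_3 = 1. Minimum distance d = 1.

Enumerate all 2^3 = 8 messages m ∈ F_2^3.
For each, compute codeword c = mG in F_2^5, then tally its weight.
  m = 000 → c = 00000, weight = 0.
  m = 100 → c = 00010, weight = 1.
  m = 010 → c = 10000, weight = 1.
  m = 110 → c = 10010, weight = 2.
  m = 001 → c = 01000, weight = 1.
  m = 101 → c = 01010, weight = 2.
  m = 011 → c = 11000, weight = 2.
  m = 111 → c = 11010, weight = 3.
Tally weights:
  weight 0: 1 codewords.
  weight 1: 3 codewords.
  weight 2: 3 codewords.
  weight 3: 1 codewords.
Minimum distance d = smallest w > 0 with A_w > 0 = 1.
Sanity: Σ A_w = 8 = 2^3 = 8 ✓.


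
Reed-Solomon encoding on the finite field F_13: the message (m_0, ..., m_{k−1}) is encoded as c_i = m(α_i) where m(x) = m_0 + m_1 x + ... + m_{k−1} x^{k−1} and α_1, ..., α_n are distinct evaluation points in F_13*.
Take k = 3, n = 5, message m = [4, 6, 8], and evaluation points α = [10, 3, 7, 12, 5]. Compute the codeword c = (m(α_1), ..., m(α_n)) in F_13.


c = [6, 3, 9, 6, 0]

Message polynomial: m(x) = 4 + 6·x + 8·x^2 (mod 13).
For each evaluation point α_i, compute m(α_i) mod 13:
  α_1 = 10: Horner steps 8 → 8 → 6, so m(10) = 6.
  α_2 = 3: Horner steps 8 → 4 → 3, so m(3) = 3.
  α_3 = 7: Horner steps 8 → 10 → 9, so m(7) = 9.
  α_4 = 12: Horner steps 8 → 11 → 6, so m(12) = 6.
  α_5 = 5: Horner steps 8 → 7 → 0, so m(5) = 0.
Codeword c = [6, 3, 9, 6, 0] ∈ F_13^5.


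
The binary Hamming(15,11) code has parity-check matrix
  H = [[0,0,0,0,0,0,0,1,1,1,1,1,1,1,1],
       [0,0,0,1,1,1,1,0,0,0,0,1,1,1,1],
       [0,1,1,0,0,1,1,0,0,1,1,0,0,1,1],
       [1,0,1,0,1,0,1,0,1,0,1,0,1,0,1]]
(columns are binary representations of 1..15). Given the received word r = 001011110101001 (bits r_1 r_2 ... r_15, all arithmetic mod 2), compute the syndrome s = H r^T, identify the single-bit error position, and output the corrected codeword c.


s = (0, 1, 1, 0)^T, error position = 6, corrected codeword c = 001010110101001

Compute s = H r^T mod 2 one row at a time:
  s_1 = 1 + 0 + 1 + 0 + 1 + 0 + 0 + 1 = 4 ≡ 0 (mod 2).
  s_2 = 0 + 1 + 1 + 1 + 1 + 0 + 0 + 1 = 5 ≡ 1 (mod 2).
  s_3 = 0 + 1 + 1 + 1 + 1 + 0 + 0 + 1 = 5 ≡ 1 (mod 2).
  s_4 = 0 + 1 + 1 + 1 + 0 + 0 + 0 + 1 = 4 ≡ 0 (mod 2).
s = (0, 1, 1, 0)^T — this equals column 6 of H (binary 0110), so error is at position 6.
Correct: flip bit 6 of r = 001011110101001 to get c = 001010110101001.


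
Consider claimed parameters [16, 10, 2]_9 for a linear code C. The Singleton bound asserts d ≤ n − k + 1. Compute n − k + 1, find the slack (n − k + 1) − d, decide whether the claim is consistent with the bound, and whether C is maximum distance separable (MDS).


Singleton RHS = n − k + 1 = 7, slack = 5, bound satisfied, not MDS.

Singleton bound: d ≤ n − k + 1.
Here n = 16, k = 10, so n − k + 1 = 7.
Given d = 2, check d ≤ 7: YES.
Slack = (n − k + 1) − d = 5.
The code is NOT MDS (slack = 5 > 0).
Description: the claimed parameters are [16, 10, 2]_9; such a code would be non-MDS.
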